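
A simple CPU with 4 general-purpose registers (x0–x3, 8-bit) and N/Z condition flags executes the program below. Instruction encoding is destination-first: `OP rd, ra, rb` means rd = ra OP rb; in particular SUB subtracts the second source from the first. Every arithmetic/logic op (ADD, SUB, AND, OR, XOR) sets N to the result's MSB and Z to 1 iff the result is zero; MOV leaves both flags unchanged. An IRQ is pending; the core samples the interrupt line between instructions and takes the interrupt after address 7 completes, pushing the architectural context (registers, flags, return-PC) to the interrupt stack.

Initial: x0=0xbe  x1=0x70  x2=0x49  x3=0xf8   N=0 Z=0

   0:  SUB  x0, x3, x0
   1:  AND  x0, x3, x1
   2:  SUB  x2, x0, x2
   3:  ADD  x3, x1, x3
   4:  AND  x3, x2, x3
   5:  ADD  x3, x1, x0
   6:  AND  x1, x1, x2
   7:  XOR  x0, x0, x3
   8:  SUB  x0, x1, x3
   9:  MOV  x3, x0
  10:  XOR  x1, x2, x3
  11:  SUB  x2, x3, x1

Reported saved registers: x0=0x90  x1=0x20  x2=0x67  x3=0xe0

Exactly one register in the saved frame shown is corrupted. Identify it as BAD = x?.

BAD = x2

after  0: x0=0x3a x1=0x70 x2=0x49 x3=0xf8  N=0 Z=0
after  1: x0=0x70 x1=0x70 x2=0x49 x3=0xf8  N=0 Z=0
after  2: x0=0x70 x1=0x70 x2=0x27 x3=0xf8  N=0 Z=0
after  3: x0=0x70 x1=0x70 x2=0x27 x3=0x68  N=0 Z=0
after  4: x0=0x70 x1=0x70 x2=0x27 x3=0x20  N=0 Z=0
after  5: x0=0x70 x1=0x70 x2=0x27 x3=0xe0  N=1 Z=0
after  6: x0=0x70 x1=0x20 x2=0x27 x3=0xe0  N=0 Z=0
after  7: x0=0x90 x1=0x20 x2=0x27 x3=0xe0  N=1 Z=0
-- IRQ taken; context saved, return-PC = 8 --
mismatch: x2: reported 0x67 vs actual 0x27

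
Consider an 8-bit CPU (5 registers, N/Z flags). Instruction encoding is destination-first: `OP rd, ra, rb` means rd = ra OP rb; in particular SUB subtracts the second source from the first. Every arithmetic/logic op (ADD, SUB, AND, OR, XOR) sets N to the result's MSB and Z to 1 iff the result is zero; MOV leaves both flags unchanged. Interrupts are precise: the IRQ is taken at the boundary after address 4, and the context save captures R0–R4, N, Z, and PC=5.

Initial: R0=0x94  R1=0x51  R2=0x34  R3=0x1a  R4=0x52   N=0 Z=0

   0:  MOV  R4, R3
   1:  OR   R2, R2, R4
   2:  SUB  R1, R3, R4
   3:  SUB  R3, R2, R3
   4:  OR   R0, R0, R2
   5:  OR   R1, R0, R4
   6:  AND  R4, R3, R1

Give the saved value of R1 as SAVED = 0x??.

SAVED = 0x00

after  0: R0=0x94 R1=0x51 R2=0x34 R3=0x1a R4=0x1a  N=0 Z=0
after  1: R0=0x94 R1=0x51 R2=0x3e R3=0x1a R4=0x1a  N=0 Z=0
after  2: R0=0x94 R1=0x00 R2=0x3e R3=0x1a R4=0x1a  N=0 Z=1
after  3: R0=0x94 R1=0x00 R2=0x3e R3=0x24 R4=0x1a  N=0 Z=0
after  4: R0=0xbe R1=0x00 R2=0x3e R3=0x24 R4=0x1a  N=1 Z=0
-- IRQ taken; context saved, return-PC = 5 --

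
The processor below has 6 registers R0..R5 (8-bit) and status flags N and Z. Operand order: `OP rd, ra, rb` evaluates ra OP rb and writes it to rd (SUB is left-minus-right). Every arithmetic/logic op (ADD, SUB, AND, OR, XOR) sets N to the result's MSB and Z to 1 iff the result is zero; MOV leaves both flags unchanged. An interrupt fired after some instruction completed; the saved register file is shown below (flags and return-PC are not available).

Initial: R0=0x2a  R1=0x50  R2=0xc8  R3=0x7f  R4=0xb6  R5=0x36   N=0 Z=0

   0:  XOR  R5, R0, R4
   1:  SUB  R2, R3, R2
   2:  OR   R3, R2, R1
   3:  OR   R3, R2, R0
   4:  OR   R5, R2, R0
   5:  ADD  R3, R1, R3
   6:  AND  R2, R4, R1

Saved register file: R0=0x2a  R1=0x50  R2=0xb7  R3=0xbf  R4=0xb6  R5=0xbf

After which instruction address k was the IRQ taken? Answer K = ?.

K = 4

after  0: R0=0x2a R1=0x50 R2=0xc8 R3=0x7f R4=0xb6 R5=0x9c  N=1 Z=0
after  1: R0=0x2a R1=0x50 R2=0xb7 R3=0x7f R4=0xb6 R5=0x9c  N=1 Z=0
after  2: R0=0x2a R1=0x50 R2=0xb7 R3=0xf7 R4=0xb6 R5=0x9c  N=1 Z=0
after  3: R0=0x2a R1=0x50 R2=0xb7 R3=0xbf R4=0xb6 R5=0x9c  N=1 Z=0
after  4: R0=0x2a R1=0x50 R2=0xb7 R3=0xbf R4=0xb6 R5=0xbf  N=1 Z=0
-- IRQ taken; context saved, return-PC = 5 --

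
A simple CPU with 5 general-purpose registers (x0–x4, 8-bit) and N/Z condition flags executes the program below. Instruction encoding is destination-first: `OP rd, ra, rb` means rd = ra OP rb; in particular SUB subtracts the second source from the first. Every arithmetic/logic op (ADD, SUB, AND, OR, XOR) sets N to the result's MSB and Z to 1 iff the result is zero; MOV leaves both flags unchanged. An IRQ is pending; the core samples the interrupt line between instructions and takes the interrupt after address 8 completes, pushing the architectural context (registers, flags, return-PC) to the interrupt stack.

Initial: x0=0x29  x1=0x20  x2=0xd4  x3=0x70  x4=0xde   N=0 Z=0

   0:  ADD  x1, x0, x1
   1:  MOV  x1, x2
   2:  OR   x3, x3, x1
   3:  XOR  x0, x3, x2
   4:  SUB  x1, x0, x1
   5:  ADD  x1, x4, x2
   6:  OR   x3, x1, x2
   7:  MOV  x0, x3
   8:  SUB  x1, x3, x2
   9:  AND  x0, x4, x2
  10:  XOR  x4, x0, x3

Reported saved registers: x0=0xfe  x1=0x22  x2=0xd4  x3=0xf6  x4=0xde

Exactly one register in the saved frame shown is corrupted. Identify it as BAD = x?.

BAD = x0

after  0: x0=0x29 x1=0x49 x2=0xd4 x3=0x70 x4=0xde  N=0 Z=0
after  1: x0=0x29 x1=0xd4 x2=0xd4 x3=0x70 x4=0xde  N=0 Z=0
after  2: x0=0x29 x1=0xd4 x2=0xd4 x3=0xf4 x4=0xde  N=1 Z=0
after  3: x0=0x20 x1=0xd4 x2=0xd4 x3=0xf4 x4=0xde  N=0 Z=0
after  4: x0=0x20 x1=0x4c x2=0xd4 x3=0xf4 x4=0xde  N=0 Z=0
after  5: x0=0x20 x1=0xb2 x2=0xd4 x3=0xf4 x4=0xde  N=1 Z=0
after  6: x0=0x20 x1=0xb2 x2=0xd4 x3=0xf6 x4=0xde  N=1 Z=0
after  7: x0=0xf6 x1=0xb2 x2=0xd4 x3=0xf6 x4=0xde  N=1 Z=0
after  8: x0=0xf6 x1=0x22 x2=0xd4 x3=0xf6 x4=0xde  N=0 Z=0
-- IRQ taken; context saved, return-PC = 9 --
mismatch: x0: reported 0xfe vs actual 0xf6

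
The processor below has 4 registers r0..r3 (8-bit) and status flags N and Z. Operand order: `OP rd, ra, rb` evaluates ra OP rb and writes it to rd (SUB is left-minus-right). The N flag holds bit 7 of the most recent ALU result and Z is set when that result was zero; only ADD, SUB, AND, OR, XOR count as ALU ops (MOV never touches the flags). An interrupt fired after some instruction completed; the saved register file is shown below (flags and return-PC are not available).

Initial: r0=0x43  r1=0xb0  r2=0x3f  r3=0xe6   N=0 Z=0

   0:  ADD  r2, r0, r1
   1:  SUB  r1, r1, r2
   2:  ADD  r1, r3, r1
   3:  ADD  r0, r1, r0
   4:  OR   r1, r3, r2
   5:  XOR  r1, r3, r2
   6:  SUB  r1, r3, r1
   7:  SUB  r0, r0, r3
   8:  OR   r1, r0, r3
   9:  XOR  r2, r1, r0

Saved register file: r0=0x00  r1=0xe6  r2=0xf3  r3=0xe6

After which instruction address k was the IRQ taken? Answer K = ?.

K = 8

after  0: r0=0x43 r1=0xb0 r2=0xf3 r3=0xe6  N=1 Z=0
after  1: r0=0x43 r1=0xbd r2=0xf3 r3=0xe6  N=1 Z=0
after  2: r0=0x43 r1=0xa3 r2=0xf3 r3=0xe6  N=1 Z=0
after  3: r0=0xe6 r1=0xa3 r2=0xf3 r3=0xe6  N=1 Z=0
after  4: r0=0xe6 r1=0xf7 r2=0xf3 r3=0xe6  N=1 Z=0
after  5: r0=0xe6 r1=0x15 r2=0xf3 r3=0xe6  N=0 Z=0
after  6: r0=0xe6 r1=0xd1 r2=0xf3 r3=0xe6  N=1 Z=0
after  7: r0=0x00 r1=0xd1 r2=0xf3 r3=0xe6  N=0 Z=1
after  8: r0=0x00 r1=0xe6 r2=0xf3 r3=0xe6  N=1 Z=0
-- IRQ taken; context saved, return-PC = 9 --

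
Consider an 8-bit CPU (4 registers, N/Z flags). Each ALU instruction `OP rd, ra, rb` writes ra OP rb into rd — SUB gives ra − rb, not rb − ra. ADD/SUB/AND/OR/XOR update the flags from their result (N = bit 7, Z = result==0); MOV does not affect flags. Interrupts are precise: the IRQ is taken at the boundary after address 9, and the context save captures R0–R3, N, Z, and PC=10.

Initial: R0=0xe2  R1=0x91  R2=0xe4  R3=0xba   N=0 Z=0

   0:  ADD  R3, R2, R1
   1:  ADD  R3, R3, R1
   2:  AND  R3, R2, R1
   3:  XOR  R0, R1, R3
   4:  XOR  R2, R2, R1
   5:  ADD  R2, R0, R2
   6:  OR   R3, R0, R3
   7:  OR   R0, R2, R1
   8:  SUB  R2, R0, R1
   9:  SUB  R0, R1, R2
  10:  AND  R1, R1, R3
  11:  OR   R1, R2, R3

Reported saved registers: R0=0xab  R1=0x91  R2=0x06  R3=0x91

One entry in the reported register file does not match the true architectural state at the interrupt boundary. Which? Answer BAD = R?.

BAD = R0

after  0: R0=0xe2 R1=0x91 R2=0xe4 R3=0x75  N=0 Z=0
after  1: R0=0xe2 R1=0x91 R2=0xe4 R3=0x06  N=0 Z=0
after  2: R0=0xe2 R1=0x91 R2=0xe4 R3=0x80  N=1 Z=0
after  3: R0=0x11 R1=0x91 R2=0xe4 R3=0x80  N=0 Z=0
after  4: R0=0x11 R1=0x91 R2=0x75 R3=0x80  N=0 Z=0
after  5: R0=0x11 R1=0x91 R2=0x86 R3=0x80  N=1 Z=0
after  6: R0=0x11 R1=0x91 R2=0x86 R3=0x91  N=1 Z=0
after  7: R0=0x97 R1=0x91 R2=0x86 R3=0x91  N=1 Z=0
after  8: R0=0x97 R1=0x91 R2=0x06 R3=0x91  N=0 Z=0
after  9: R0=0x8b R1=0x91 R2=0x06 R3=0x91  N=1 Z=0
-- IRQ taken; context saved, return-PC = 10 --
mismatch: R0: reported 0xab vs actual 0x8b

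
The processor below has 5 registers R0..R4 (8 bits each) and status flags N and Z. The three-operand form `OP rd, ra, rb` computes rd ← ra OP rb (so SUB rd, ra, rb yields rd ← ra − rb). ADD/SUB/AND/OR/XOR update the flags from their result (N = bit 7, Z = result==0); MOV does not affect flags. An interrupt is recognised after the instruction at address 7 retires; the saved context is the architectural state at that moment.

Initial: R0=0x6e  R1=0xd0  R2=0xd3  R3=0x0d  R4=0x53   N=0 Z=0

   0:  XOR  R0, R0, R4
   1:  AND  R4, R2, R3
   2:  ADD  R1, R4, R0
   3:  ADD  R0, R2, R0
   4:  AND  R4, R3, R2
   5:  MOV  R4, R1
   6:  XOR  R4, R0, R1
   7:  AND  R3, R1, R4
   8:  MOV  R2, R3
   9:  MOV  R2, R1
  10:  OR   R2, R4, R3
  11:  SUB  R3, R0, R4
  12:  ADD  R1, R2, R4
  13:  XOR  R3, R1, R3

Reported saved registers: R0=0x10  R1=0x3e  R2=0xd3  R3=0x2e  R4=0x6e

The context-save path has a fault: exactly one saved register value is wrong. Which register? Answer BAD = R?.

after  0: R0=0x3d R1=0xd0 R2=0xd3 R3=0x0d R4=0x53  N=0 Z=0
after  1: R0=0x3d R1=0xd0 R2=0xd3 R3=0x0d R4=0x01  N=0 Z=0
after  2: R0=0x3d R1=0x3e R2=0xd3 R3=0x0d R4=0x01  N=0 Z=0
after  3: R0=0x10 R1=0x3e R2=0xd3 R3=0x0d R4=0x01  N=0 Z=0
after  4: R0=0x10 R1=0x3e R2=0xd3 R3=0x0d R4=0x01  N=0 Z=0
after  5: R0=0x10 R1=0x3e R2=0xd3 R3=0x0d R4=0x3e  N=0 Z=0
after  6: R0=0x10 R1=0x3e R2=0xd3 R3=0x0d R4=0x2e  N=0 Z=0
after  7: R0=0x10 R1=0x3e R2=0xd3 R3=0x2e R4=0x2e  N=0 Z=0
-- IRQ taken; context saved, return-PC = 8 --
mismatch: R4: reported 0x6e vs actual 0x2e

BAD = R4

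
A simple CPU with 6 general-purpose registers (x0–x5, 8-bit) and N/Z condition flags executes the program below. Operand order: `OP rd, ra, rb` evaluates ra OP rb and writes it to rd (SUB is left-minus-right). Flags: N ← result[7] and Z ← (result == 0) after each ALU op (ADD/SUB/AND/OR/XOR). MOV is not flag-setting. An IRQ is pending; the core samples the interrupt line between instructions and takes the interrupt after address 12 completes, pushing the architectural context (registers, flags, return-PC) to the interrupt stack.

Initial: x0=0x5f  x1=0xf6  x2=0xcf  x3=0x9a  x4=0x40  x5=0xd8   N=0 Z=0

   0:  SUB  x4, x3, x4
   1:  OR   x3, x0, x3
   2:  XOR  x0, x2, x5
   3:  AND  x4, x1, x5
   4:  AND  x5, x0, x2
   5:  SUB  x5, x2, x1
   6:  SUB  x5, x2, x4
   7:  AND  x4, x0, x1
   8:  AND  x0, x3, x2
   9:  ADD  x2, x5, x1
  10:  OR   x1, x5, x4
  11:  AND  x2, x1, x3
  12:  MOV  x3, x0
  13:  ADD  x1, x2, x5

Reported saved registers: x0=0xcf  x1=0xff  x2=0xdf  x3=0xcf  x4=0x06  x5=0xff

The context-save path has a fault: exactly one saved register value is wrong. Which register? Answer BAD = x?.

after  0: x0=0x5f x1=0xf6 x2=0xcf x3=0x9a x4=0x5a x5=0xd8  N=0 Z=0
after  1: x0=0x5f x1=0xf6 x2=0xcf x3=0xdf x4=0x5a x5=0xd8  N=1 Z=0
after  2: x0=0x17 x1=0xf6 x2=0xcf x3=0xdf x4=0x5a x5=0xd8  N=0 Z=0
after  3: x0=0x17 x1=0xf6 x2=0xcf x3=0xdf x4=0xd0 x5=0xd8  N=1 Z=0
after  4: x0=0x17 x1=0xf6 x2=0xcf x3=0xdf x4=0xd0 x5=0x07  N=0 Z=0
after  5: x0=0x17 x1=0xf6 x2=0xcf x3=0xdf x4=0xd0 x5=0xd9  N=1 Z=0
after  6: x0=0x17 x1=0xf6 x2=0xcf x3=0xdf x4=0xd0 x5=0xff  N=1 Z=0
after  7: x0=0x17 x1=0xf6 x2=0xcf x3=0xdf x4=0x16 x5=0xff  N=0 Z=0
after  8: x0=0xcf x1=0xf6 x2=0xcf x3=0xdf x4=0x16 x5=0xff  N=1 Z=0
after  9: x0=0xcf x1=0xf6 x2=0xf5 x3=0xdf x4=0x16 x5=0xff  N=1 Z=0
after 10: x0=0xcf x1=0xff x2=0xf5 x3=0xdf x4=0x16 x5=0xff  N=1 Z=0
after 11: x0=0xcf x1=0xff x2=0xdf x3=0xdf x4=0x16 x5=0xff  N=1 Z=0
after 12: x0=0xcf x1=0xff x2=0xdf x3=0xcf x4=0x16 x5=0xff  N=1 Z=0
-- IRQ taken; context saved, return-PC = 13 --
mismatch: x4: reported 0x06 vs actual 0x16

BAD = x4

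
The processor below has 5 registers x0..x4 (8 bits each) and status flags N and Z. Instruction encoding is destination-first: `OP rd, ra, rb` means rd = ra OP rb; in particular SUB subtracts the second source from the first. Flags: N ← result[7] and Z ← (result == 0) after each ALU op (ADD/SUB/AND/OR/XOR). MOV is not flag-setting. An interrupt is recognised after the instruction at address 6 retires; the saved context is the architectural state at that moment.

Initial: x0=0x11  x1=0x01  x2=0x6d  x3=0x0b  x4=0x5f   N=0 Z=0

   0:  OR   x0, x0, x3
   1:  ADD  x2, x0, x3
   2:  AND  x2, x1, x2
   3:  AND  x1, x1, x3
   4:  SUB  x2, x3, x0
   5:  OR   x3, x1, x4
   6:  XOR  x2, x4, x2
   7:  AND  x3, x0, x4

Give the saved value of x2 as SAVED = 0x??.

SAVED = 0xaf

after  0: x0=0x1b x1=0x01 x2=0x6d x3=0x0b x4=0x5f  N=0 Z=0
after  1: x0=0x1b x1=0x01 x2=0x26 x3=0x0b x4=0x5f  N=0 Z=0
after  2: x0=0x1b x1=0x01 x2=0x00 x3=0x0b x4=0x5f  N=0 Z=1
after  3: x0=0x1b x1=0x01 x2=0x00 x3=0x0b x4=0x5f  N=0 Z=0
after  4: x0=0x1b x1=0x01 x2=0xf0 x3=0x0b x4=0x5f  N=1 Z=0
after  5: x0=0x1b x1=0x01 x2=0xf0 x3=0x5f x4=0x5f  N=0 Z=0
after  6: x0=0x1b x1=0x01 x2=0xaf x3=0x5f x4=0x5f  N=1 Z=0
-- IRQ taken; context saved, return-PC = 7 --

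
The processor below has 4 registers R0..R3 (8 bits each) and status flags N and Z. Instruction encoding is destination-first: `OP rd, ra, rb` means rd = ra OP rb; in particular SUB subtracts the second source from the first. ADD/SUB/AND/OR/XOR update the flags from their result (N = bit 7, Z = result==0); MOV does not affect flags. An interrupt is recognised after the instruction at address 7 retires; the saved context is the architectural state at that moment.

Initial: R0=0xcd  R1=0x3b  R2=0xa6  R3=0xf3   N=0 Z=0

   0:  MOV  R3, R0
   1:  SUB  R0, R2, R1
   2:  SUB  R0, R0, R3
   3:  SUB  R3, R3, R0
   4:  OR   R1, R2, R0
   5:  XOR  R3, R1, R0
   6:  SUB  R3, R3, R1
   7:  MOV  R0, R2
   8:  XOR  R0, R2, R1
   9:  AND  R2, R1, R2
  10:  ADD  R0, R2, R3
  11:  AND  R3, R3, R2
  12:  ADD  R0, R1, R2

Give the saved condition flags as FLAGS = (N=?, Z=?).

FLAGS = (N=0, Z=0)

after  0: R0=0xcd R1=0x3b R2=0xa6 R3=0xcd  N=0 Z=0
after  1: R0=0x6b R1=0x3b R2=0xa6 R3=0xcd  N=0 Z=0
after  2: R0=0x9e R1=0x3b R2=0xa6 R3=0xcd  N=1 Z=0
after  3: R0=0x9e R1=0x3b R2=0xa6 R3=0x2f  N=0 Z=0
after  4: R0=0x9e R1=0xbe R2=0xa6 R3=0x2f  N=1 Z=0
after  5: R0=0x9e R1=0xbe R2=0xa6 R3=0x20  N=0 Z=0
after  6: R0=0x9e R1=0xbe R2=0xa6 R3=0x62  N=0 Z=0
after  7: R0=0xa6 R1=0xbe R2=0xa6 R3=0x62  N=0 Z=0
-- IRQ taken; context saved, return-PC = 8 --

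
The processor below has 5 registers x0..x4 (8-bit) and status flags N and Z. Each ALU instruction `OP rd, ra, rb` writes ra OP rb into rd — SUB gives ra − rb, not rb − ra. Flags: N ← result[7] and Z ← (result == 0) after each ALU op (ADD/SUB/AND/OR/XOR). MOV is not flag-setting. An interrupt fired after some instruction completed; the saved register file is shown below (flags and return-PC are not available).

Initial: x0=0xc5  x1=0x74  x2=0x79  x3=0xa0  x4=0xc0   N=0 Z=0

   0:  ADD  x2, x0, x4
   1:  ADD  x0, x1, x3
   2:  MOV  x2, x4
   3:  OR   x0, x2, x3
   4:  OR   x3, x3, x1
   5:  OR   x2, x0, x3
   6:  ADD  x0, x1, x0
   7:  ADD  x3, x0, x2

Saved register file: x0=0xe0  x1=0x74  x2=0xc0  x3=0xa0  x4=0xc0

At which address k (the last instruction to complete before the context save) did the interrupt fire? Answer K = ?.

after  0: x0=0xc5 x1=0x74 x2=0x85 x3=0xa0 x4=0xc0  N=1 Z=0
after  1: x0=0x14 x1=0x74 x2=0x85 x3=0xa0 x4=0xc0  N=0 Z=0
after  2: x0=0x14 x1=0x74 x2=0xc0 x3=0xa0 x4=0xc0  N=0 Z=0
after  3: x0=0xe0 x1=0x74 x2=0xc0 x3=0xa0 x4=0xc0  N=1 Z=0
-- IRQ taken; context saved, return-PC = 4 --

K = 3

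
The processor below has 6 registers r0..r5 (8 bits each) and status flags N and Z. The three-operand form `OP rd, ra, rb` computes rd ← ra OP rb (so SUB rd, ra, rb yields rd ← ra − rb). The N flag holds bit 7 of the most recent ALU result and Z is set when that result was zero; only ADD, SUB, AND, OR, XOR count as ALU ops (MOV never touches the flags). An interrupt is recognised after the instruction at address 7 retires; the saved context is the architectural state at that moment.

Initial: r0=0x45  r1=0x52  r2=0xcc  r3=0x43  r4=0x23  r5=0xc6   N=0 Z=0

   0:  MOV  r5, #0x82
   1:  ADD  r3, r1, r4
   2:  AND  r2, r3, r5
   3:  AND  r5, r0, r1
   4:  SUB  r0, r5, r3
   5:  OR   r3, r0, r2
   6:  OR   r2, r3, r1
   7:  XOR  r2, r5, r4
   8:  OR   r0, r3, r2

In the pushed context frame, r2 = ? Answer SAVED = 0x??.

after  0: r0=0x45 r1=0x52 r2=0xcc r3=0x43 r4=0x23 r5=0x82  N=0 Z=0
after  1: r0=0x45 r1=0x52 r2=0xcc r3=0x75 r4=0x23 r5=0x82  N=0 Z=0
after  2: r0=0x45 r1=0x52 r2=0x00 r3=0x75 r4=0x23 r5=0x82  N=0 Z=1
after  3: r0=0x45 r1=0x52 r2=0x00 r3=0x75 r4=0x23 r5=0x40  N=0 Z=0
after  4: r0=0xcb r1=0x52 r2=0x00 r3=0x75 r4=0x23 r5=0x40  N=1 Z=0
after  5: r0=0xcb r1=0x52 r2=0x00 r3=0xcb r4=0x23 r5=0x40  N=1 Z=0
after  6: r0=0xcb r1=0x52 r2=0xdb r3=0xcb r4=0x23 r5=0x40  N=1 Z=0
after  7: r0=0xcb r1=0x52 r2=0x63 r3=0xcb r4=0x23 r5=0x40  N=0 Z=0
-- IRQ taken; context saved, return-PC = 8 --

SAVED = 0x63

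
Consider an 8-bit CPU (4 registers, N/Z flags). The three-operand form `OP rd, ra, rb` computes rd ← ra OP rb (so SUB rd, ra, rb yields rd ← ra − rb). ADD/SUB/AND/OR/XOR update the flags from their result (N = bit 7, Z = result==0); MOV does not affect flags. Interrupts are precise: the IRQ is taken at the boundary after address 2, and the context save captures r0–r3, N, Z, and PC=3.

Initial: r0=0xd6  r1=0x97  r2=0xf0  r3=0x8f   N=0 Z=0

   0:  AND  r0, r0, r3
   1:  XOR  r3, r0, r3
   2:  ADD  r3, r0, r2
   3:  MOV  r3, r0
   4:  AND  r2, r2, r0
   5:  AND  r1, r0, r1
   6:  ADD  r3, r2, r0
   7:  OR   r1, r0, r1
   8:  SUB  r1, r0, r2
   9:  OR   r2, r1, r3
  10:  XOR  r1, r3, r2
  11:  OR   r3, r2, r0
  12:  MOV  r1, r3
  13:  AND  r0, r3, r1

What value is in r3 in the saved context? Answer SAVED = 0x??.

after  0: r0=0x86 r1=0x97 r2=0xf0 r3=0x8f  N=1 Z=0
after  1: r0=0x86 r1=0x97 r2=0xf0 r3=0x09  N=0 Z=0
after  2: r0=0x86 r1=0x97 r2=0xf0 r3=0x76  N=0 Z=0
-- IRQ taken; context saved, return-PC = 3 --

SAVED = 0x76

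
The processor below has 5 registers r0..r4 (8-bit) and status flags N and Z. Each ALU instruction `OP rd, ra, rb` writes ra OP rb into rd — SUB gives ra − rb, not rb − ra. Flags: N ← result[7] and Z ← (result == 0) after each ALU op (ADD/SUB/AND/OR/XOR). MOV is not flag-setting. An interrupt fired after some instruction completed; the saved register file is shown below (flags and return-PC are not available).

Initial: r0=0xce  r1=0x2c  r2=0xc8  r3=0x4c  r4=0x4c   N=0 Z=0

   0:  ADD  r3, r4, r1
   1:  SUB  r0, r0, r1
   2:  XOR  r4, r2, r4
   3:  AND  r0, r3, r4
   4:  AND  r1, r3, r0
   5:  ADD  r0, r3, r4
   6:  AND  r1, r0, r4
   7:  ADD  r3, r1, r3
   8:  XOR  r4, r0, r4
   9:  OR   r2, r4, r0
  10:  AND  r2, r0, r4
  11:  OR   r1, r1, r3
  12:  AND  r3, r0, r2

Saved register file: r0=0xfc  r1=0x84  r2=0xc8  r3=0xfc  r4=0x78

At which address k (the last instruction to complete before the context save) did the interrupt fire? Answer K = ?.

K = 8

after  0: r0=0xce r1=0x2c r2=0xc8 r3=0x78 r4=0x4c  N=0 Z=0
after  1: r0=0xa2 r1=0x2c r2=0xc8 r3=0x78 r4=0x4c  N=1 Z=0
after  2: r0=0xa2 r1=0x2c r2=0xc8 r3=0x78 r4=0x84  N=1 Z=0
after  3: r0=0x00 r1=0x2c r2=0xc8 r3=0x78 r4=0x84  N=0 Z=1
after  4: r0=0x00 r1=0x00 r2=0xc8 r3=0x78 r4=0x84  N=0 Z=1
after  5: r0=0xfc r1=0x00 r2=0xc8 r3=0x78 r4=0x84  N=1 Z=0
after  6: r0=0xfc r1=0x84 r2=0xc8 r3=0x78 r4=0x84  N=1 Z=0
after  7: r0=0xfc r1=0x84 r2=0xc8 r3=0xfc r4=0x84  N=1 Z=0
after  8: r0=0xfc r1=0x84 r2=0xc8 r3=0xfc r4=0x78  N=0 Z=0
-- IRQ taken; context saved, return-PC = 9 --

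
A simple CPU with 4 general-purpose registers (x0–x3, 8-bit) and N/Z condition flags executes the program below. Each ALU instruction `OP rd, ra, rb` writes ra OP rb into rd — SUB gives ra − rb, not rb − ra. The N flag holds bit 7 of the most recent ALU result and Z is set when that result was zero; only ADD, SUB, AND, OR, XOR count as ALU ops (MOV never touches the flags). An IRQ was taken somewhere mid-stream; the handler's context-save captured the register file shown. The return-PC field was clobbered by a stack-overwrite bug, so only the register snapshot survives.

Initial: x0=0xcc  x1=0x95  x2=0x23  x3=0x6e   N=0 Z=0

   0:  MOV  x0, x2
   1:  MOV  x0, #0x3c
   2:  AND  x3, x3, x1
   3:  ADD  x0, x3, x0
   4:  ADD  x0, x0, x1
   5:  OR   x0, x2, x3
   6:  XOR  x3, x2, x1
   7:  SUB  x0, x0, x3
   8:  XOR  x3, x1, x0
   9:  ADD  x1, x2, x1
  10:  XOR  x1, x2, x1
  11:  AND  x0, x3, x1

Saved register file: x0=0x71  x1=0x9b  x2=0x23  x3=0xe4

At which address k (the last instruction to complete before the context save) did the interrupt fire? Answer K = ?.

K = 10

after  0: x0=0x23 x1=0x95 x2=0x23 x3=0x6e  N=0 Z=0
after  1: x0=0x3c x1=0x95 x2=0x23 x3=0x6e  N=0 Z=0
after  2: x0=0x3c x1=0x95 x2=0x23 x3=0x04  N=0 Z=0
after  3: x0=0x40 x1=0x95 x2=0x23 x3=0x04  N=0 Z=0
after  4: x0=0xd5 x1=0x95 x2=0x23 x3=0x04  N=1 Z=0
after  5: x0=0x27 x1=0x95 x2=0x23 x3=0x04  N=0 Z=0
after  6: x0=0x27 x1=0x95 x2=0x23 x3=0xb6  N=1 Z=0
after  7: x0=0x71 x1=0x95 x2=0x23 x3=0xb6  N=0 Z=0
after  8: x0=0x71 x1=0x95 x2=0x23 x3=0xe4  N=1 Z=0
after  9: x0=0x71 x1=0xb8 x2=0x23 x3=0xe4  N=1 Z=0
after 10: x0=0x71 x1=0x9b x2=0x23 x3=0xe4  N=1 Z=0
-- IRQ taken; context saved, return-PC = 11 --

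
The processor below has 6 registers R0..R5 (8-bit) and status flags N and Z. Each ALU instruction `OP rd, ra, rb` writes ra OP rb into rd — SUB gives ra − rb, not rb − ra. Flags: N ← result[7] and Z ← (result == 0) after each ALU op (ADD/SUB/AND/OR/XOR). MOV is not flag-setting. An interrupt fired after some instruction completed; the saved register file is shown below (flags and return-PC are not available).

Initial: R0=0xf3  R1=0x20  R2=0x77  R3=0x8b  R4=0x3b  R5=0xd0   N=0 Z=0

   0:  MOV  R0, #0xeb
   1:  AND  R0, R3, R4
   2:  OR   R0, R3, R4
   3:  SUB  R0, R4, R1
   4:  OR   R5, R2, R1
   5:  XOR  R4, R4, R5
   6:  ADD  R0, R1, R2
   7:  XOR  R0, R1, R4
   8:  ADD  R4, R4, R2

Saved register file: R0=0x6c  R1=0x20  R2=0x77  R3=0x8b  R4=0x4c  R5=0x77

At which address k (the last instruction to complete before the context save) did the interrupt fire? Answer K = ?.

after  0: R0=0xeb R1=0x20 R2=0x77 R3=0x8b R4=0x3b R5=0xd0  N=0 Z=0
after  1: R0=0x0b R1=0x20 R2=0x77 R3=0x8b R4=0x3b R5=0xd0  N=0 Z=0
after  2: R0=0xbb R1=0x20 R2=0x77 R3=0x8b R4=0x3b R5=0xd0  N=1 Z=0
after  3: R0=0x1b R1=0x20 R2=0x77 R3=0x8b R4=0x3b R5=0xd0  N=0 Z=0
after  4: R0=0x1b R1=0x20 R2=0x77 R3=0x8b R4=0x3b R5=0x77  N=0 Z=0
after  5: R0=0x1b R1=0x20 R2=0x77 R3=0x8b R4=0x4c R5=0x77  N=0 Z=0
after  6: R0=0x97 R1=0x20 R2=0x77 R3=0x8b R4=0x4c R5=0x77  N=1 Z=0
after  7: R0=0x6c R1=0x20 R2=0x77 R3=0x8b R4=0x4c R5=0x77  N=0 Z=0
-- IRQ taken; context saved, return-PC = 8 --

K = 7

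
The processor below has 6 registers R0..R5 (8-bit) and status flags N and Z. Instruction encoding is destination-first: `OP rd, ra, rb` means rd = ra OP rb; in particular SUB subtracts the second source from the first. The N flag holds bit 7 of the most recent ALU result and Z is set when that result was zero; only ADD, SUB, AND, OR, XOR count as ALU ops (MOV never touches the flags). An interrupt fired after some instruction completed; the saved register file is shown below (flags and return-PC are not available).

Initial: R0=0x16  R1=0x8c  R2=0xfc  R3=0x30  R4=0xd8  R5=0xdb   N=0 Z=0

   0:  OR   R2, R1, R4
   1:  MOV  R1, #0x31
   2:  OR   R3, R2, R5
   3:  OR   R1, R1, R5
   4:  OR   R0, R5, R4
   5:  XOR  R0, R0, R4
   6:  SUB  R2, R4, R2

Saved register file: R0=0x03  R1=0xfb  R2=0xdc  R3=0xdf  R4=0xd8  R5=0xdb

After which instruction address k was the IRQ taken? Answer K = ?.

K = 5

after  0: R0=0x16 R1=0x8c R2=0xdc R3=0x30 R4=0xd8 R5=0xdb  N=1 Z=0
after  1: R0=0x16 R1=0x31 R2=0xdc R3=0x30 R4=0xd8 R5=0xdb  N=1 Z=0
after  2: R0=0x16 R1=0x31 R2=0xdc R3=0xdf R4=0xd8 R5=0xdb  N=1 Z=0
after  3: R0=0x16 R1=0xfb R2=0xdc R3=0xdf R4=0xd8 R5=0xdb  N=1 Z=0
after  4: R0=0xdb R1=0xfb R2=0xdc R3=0xdf R4=0xd8 R5=0xdb  N=1 Z=0
after  5: R0=0x03 R1=0xfb R2=0xdc R3=0xdf R4=0xd8 R5=0xdb  N=0 Z=0
-- IRQ taken; context saved, return-PC = 6 --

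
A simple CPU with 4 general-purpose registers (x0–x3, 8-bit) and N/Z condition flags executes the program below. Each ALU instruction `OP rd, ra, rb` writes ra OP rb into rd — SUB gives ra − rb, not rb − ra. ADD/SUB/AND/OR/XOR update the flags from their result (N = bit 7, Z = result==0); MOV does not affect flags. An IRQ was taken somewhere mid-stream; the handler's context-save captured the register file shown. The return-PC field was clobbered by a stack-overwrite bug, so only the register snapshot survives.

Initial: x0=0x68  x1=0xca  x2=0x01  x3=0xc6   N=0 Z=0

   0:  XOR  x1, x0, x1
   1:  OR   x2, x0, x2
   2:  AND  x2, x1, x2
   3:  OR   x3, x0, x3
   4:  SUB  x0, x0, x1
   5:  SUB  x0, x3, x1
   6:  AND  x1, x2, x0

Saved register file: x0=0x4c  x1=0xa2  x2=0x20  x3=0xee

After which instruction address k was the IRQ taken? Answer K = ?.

after  0: x0=0x68 x1=0xa2 x2=0x01 x3=0xc6  N=1 Z=0
after  1: x0=0x68 x1=0xa2 x2=0x69 x3=0xc6  N=0 Z=0
after  2: x0=0x68 x1=0xa2 x2=0x20 x3=0xc6  N=0 Z=0
after  3: x0=0x68 x1=0xa2 x2=0x20 x3=0xee  N=1 Z=0
after  4: x0=0xc6 x1=0xa2 x2=0x20 x3=0xee  N=1 Z=0
after  5: x0=0x4c x1=0xa2 x2=0x20 x3=0xee  N=0 Z=0
-- IRQ taken; context saved, return-PC = 6 --

K = 5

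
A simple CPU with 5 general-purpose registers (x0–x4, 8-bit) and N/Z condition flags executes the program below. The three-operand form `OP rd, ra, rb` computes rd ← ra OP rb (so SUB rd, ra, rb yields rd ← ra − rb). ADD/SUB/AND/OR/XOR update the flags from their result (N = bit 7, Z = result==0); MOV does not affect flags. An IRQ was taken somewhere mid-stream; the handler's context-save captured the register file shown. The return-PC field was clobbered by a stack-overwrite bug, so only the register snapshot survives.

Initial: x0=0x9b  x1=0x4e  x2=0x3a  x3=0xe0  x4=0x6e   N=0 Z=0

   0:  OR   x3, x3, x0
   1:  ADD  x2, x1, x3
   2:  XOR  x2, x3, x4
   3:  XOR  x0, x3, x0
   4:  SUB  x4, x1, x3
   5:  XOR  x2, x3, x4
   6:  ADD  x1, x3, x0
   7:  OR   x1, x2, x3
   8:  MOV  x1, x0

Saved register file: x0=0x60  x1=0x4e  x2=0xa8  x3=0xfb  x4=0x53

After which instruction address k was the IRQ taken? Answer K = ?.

after  0: x0=0x9b x1=0x4e x2=0x3a x3=0xfb x4=0x6e  N=1 Z=0
after  1: x0=0x9b x1=0x4e x2=0x49 x3=0xfb x4=0x6e  N=0 Z=0
after  2: x0=0x9b x1=0x4e x2=0x95 x3=0xfb x4=0x6e  N=1 Z=0
after  3: x0=0x60 x1=0x4e x2=0x95 x3=0xfb x4=0x6e  N=0 Z=0
after  4: x0=0x60 x1=0x4e x2=0x95 x3=0xfb x4=0x53  N=0 Z=0
after  5: x0=0x60 x1=0x4e x2=0xa8 x3=0xfb x4=0x53  N=1 Z=0
-- IRQ taken; context saved, return-PC = 6 --

K = 5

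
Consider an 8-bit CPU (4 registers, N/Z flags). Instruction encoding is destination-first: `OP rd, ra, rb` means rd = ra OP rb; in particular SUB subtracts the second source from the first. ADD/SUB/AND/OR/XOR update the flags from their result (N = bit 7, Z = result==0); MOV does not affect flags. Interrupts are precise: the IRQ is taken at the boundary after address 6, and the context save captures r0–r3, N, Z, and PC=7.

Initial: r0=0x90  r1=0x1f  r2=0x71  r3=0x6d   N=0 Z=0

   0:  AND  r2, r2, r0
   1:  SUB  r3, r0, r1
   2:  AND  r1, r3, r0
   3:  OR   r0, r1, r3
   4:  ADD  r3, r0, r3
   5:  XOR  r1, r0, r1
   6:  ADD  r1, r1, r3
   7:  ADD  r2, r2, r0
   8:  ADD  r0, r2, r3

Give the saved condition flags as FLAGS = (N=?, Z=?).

after  0: r0=0x90 r1=0x1f r2=0x10 r3=0x6d  N=0 Z=0
after  1: r0=0x90 r1=0x1f r2=0x10 r3=0x71  N=0 Z=0
after  2: r0=0x90 r1=0x10 r2=0x10 r3=0x71  N=0 Z=0
after  3: r0=0x71 r1=0x10 r2=0x10 r3=0x71  N=0 Z=0
after  4: r0=0x71 r1=0x10 r2=0x10 r3=0xe2  N=1 Z=0
after  5: r0=0x71 r1=0x61 r2=0x10 r3=0xe2  N=0 Z=0
after  6: r0=0x71 r1=0x43 r2=0x10 r3=0xe2  N=0 Z=0
-- IRQ taken; context saved, return-PC = 7 --

FLAGS = (N=0, Z=0)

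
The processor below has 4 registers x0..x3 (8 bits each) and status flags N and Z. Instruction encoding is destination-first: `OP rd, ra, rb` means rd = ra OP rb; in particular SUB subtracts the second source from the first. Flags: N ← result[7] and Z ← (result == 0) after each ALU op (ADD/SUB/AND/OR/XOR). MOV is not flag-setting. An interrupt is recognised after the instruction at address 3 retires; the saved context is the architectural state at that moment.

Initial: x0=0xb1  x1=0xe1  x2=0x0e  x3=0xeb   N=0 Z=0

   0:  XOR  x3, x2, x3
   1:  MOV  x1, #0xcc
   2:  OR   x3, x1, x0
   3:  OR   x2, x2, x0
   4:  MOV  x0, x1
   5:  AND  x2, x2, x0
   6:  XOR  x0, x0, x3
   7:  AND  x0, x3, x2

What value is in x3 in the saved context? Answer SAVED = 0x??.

after  0: x0=0xb1 x1=0xe1 x2=0x0e x3=0xe5  N=1 Z=0
after  1: x0=0xb1 x1=0xcc x2=0x0e x3=0xe5  N=1 Z=0
after  2: x0=0xb1 x1=0xcc x2=0x0e x3=0xfd  N=1 Z=0
after  3: x0=0xb1 x1=0xcc x2=0xbf x3=0xfd  N=1 Z=0
-- IRQ taken; context saved, return-PC = 4 --

SAVED = 0xfd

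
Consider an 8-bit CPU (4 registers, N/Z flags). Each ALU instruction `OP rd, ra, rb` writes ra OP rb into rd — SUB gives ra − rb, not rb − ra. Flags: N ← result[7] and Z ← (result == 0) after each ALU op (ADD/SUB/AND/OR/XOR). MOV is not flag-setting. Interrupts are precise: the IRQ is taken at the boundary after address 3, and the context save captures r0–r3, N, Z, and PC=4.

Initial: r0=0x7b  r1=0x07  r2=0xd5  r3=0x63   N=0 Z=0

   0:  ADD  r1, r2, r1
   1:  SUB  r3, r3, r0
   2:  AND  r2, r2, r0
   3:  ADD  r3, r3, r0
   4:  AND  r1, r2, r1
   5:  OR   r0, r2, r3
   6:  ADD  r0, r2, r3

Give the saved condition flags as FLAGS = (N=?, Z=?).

FLAGS = (N=0, Z=0)

after  0: r0=0x7b r1=0xdc r2=0xd5 r3=0x63  N=1 Z=0
after  1: r0=0x7b r1=0xdc r2=0xd5 r3=0xe8  N=1 Z=0
after  2: r0=0x7b r1=0xdc r2=0x51 r3=0xe8  N=0 Z=0
after  3: r0=0x7b r1=0xdc r2=0x51 r3=0x63  N=0 Z=0
-- IRQ taken; context saved, return-PC = 4 --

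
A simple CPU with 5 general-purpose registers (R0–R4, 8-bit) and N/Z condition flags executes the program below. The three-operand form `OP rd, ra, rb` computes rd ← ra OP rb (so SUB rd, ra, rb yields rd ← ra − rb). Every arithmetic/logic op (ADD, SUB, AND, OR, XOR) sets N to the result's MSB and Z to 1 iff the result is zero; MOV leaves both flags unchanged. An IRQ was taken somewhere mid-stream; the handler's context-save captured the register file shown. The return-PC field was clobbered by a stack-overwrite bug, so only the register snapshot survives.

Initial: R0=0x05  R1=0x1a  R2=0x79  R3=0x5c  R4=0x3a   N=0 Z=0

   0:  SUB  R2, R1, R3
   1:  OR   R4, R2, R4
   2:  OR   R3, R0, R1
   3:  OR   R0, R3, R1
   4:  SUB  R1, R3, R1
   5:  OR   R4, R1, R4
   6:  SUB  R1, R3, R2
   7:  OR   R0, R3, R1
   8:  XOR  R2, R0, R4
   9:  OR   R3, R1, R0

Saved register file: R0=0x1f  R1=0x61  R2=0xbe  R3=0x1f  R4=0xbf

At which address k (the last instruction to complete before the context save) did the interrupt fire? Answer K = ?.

K = 6

after  0: R0=0x05 R1=0x1a R2=0xbe R3=0x5c R4=0x3a  N=1 Z=0
after  1: R0=0x05 R1=0x1a R2=0xbe R3=0x5c R4=0xbe  N=1 Z=0
after  2: R0=0x05 R1=0x1a R2=0xbe R3=0x1f R4=0xbe  N=0 Z=0
after  3: R0=0x1f R1=0x1a R2=0xbe R3=0x1f R4=0xbe  N=0 Z=0
after  4: R0=0x1f R1=0x05 R2=0xbe R3=0x1f R4=0xbe  N=0 Z=0
after  5: R0=0x1f R1=0x05 R2=0xbe R3=0x1f R4=0xbf  N=1 Z=0
after  6: R0=0x1f R1=0x61 R2=0xbe R3=0x1f R4=0xbf  N=0 Z=0
-- IRQ taken; context saved, return-PC = 7 --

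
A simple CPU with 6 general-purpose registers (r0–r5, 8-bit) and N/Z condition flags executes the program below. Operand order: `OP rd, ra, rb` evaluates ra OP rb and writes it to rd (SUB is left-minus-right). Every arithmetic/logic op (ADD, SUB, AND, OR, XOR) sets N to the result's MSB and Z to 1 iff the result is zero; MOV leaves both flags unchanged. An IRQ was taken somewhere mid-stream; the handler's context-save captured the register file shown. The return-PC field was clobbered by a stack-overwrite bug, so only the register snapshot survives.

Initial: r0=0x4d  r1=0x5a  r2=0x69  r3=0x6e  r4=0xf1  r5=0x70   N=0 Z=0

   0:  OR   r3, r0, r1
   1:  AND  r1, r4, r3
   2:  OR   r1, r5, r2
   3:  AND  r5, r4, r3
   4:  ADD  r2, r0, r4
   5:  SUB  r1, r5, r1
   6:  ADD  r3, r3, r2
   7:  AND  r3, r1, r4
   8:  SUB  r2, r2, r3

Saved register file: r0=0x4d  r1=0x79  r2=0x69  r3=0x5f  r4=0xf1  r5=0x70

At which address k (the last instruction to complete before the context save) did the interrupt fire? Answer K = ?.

K = 2

after  0: r0=0x4d r1=0x5a r2=0x69 r3=0x5f r4=0xf1 r5=0x70  N=0 Z=0
after  1: r0=0x4d r1=0x51 r2=0x69 r3=0x5f r4=0xf1 r5=0x70  N=0 Z=0
after  2: r0=0x4d r1=0x79 r2=0x69 r3=0x5f r4=0xf1 r5=0x70  N=0 Z=0
-- IRQ taken; context saved, return-PC = 3 --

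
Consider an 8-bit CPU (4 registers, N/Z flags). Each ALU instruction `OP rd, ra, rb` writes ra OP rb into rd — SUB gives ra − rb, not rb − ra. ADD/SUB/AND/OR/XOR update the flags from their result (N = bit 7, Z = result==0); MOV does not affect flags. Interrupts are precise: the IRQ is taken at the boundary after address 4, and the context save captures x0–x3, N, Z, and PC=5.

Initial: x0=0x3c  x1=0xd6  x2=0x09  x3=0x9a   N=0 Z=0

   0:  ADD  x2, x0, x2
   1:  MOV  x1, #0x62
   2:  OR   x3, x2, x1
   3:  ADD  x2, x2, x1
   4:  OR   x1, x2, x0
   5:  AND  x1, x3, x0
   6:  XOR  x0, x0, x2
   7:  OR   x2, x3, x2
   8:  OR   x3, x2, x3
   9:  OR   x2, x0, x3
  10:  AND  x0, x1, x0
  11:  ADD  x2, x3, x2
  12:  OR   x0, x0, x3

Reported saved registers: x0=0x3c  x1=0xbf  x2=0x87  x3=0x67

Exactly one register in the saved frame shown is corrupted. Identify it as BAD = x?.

after  0: x0=0x3c x1=0xd6 x2=0x45 x3=0x9a  N=0 Z=0
after  1: x0=0x3c x1=0x62 x2=0x45 x3=0x9a  N=0 Z=0
after  2: x0=0x3c x1=0x62 x2=0x45 x3=0x67  N=0 Z=0
after  3: x0=0x3c x1=0x62 x2=0xa7 x3=0x67  N=1 Z=0
after  4: x0=0x3c x1=0xbf x2=0xa7 x3=0x67  N=1 Z=0
-- IRQ taken; context saved, return-PC = 5 --
mismatch: x2: reported 0x87 vs actual 0xa7

BAD = x2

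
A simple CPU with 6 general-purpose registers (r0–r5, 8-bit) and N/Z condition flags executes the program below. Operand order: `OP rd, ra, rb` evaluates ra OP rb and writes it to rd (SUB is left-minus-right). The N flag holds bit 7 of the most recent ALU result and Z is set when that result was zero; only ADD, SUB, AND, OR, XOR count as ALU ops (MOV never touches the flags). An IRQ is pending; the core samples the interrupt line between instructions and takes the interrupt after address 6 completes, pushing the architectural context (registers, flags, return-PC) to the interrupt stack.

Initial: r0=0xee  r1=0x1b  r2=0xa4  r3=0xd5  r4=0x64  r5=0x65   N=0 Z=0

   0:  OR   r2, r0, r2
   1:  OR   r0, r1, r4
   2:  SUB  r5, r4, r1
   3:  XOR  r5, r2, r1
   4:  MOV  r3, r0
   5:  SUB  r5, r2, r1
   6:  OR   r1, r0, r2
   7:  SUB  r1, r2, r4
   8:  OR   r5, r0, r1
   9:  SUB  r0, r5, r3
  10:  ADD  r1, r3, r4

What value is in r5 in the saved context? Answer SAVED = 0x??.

after  0: r0=0xee r1=0x1b r2=0xee r3=0xd5 r4=0x64 r5=0x65  N=1 Z=0
after  1: r0=0x7f r1=0x1b r2=0xee r3=0xd5 r4=0x64 r5=0x65  N=0 Z=0
after  2: r0=0x7f r1=0x1b r2=0xee r3=0xd5 r4=0x64 r5=0x49  N=0 Z=0
after  3: r0=0x7f r1=0x1b r2=0xee r3=0xd5 r4=0x64 r5=0xf5  N=1 Z=0
after  4: r0=0x7f r1=0x1b r2=0xee r3=0x7f r4=0x64 r5=0xf5  N=1 Z=0
after  5: r0=0x7f r1=0x1b r2=0xee r3=0x7f r4=0x64 r5=0xd3  N=1 Z=0
after  6: r0=0x7f r1=0xff r2=0xee r3=0x7f r4=0x64 r5=0xd3  N=1 Z=0
-- IRQ taken; context saved, return-PC = 7 --

SAVED = 0xd3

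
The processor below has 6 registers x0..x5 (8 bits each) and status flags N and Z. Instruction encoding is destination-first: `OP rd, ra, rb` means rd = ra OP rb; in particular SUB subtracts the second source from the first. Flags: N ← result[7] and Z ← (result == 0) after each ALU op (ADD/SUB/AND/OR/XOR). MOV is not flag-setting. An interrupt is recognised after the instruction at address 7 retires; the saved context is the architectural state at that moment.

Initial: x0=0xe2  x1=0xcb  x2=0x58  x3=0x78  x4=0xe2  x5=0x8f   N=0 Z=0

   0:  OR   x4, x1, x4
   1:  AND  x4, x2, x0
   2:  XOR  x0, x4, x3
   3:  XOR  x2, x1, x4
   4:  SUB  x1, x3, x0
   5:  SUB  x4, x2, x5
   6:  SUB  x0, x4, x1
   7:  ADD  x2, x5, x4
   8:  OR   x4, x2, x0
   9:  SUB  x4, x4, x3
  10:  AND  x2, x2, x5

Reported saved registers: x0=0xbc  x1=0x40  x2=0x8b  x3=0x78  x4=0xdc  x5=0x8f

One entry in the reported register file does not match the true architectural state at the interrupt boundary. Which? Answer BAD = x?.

after  0: x0=0xe2 x1=0xcb x2=0x58 x3=0x78 x4=0xeb x5=0x8f  N=1 Z=0
after  1: x0=0xe2 x1=0xcb x2=0x58 x3=0x78 x4=0x40 x5=0x8f  N=0 Z=0
after  2: x0=0x38 x1=0xcb x2=0x58 x3=0x78 x4=0x40 x5=0x8f  N=0 Z=0
after  3: x0=0x38 x1=0xcb x2=0x8b x3=0x78 x4=0x40 x5=0x8f  N=1 Z=0
after  4: x0=0x38 x1=0x40 x2=0x8b x3=0x78 x4=0x40 x5=0x8f  N=0 Z=0
after  5: x0=0x38 x1=0x40 x2=0x8b x3=0x78 x4=0xfc x5=0x8f  N=1 Z=0
after  6: x0=0xbc x1=0x40 x2=0x8b x3=0x78 x4=0xfc x5=0x8f  N=1 Z=0
after  7: x0=0xbc x1=0x40 x2=0x8b x3=0x78 x4=0xfc x5=0x8f  N=1 Z=0
-- IRQ taken; context saved, return-PC = 8 --
mismatch: x4: reported 0xdc vs actual 0xfc

BAD = x4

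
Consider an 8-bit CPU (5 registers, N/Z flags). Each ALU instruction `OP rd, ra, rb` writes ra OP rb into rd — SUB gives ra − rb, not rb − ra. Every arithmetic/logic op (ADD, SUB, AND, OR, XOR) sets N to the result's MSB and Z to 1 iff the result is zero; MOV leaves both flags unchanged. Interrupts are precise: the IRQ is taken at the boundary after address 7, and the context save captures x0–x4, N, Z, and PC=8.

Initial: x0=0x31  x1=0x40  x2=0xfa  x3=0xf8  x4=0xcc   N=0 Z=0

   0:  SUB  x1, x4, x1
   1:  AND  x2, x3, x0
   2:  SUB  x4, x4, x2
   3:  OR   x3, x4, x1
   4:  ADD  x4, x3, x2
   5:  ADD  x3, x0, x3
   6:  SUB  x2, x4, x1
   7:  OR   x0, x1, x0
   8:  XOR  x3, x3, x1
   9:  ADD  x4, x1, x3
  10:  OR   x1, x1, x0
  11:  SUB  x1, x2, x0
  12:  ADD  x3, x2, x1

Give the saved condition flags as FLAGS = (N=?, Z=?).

after  0: x0=0x31 x1=0x8c x2=0xfa x3=0xf8 x4=0xcc  N=1 Z=0
after  1: x0=0x31 x1=0x8c x2=0x30 x3=0xf8 x4=0xcc  N=0 Z=0
after  2: x0=0x31 x1=0x8c x2=0x30 x3=0xf8 x4=0x9c  N=1 Z=0
after  3: x0=0x31 x1=0x8c x2=0x30 x3=0x9c x4=0x9c  N=1 Z=0
after  4: x0=0x31 x1=0x8c x2=0x30 x3=0x9c x4=0xcc  N=1 Z=0
after  5: x0=0x31 x1=0x8c x2=0x30 x3=0xcd x4=0xcc  N=1 Z=0
after  6: x0=0x31 x1=0x8c x2=0x40 x3=0xcd x4=0xcc  N=0 Z=0
after  7: x0=0xbd x1=0x8c x2=0x40 x3=0xcd x4=0xcc  N=1 Z=0
-- IRQ taken; context saved, return-PC = 8 --

FLAGS = (N=1, Z=0)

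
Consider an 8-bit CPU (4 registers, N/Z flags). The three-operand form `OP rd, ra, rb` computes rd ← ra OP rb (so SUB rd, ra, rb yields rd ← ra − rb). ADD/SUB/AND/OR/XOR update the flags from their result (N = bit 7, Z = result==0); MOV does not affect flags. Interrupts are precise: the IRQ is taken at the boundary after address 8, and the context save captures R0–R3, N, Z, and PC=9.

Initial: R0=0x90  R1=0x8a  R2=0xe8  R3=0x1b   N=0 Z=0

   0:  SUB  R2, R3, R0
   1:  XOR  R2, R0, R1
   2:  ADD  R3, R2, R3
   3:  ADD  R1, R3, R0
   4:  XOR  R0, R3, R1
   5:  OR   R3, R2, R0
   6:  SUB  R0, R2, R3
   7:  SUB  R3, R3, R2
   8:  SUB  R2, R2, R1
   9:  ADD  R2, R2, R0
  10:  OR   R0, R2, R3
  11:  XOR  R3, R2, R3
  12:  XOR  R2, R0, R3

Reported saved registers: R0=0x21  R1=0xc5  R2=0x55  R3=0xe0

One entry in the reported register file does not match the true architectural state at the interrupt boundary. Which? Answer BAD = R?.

BAD = R0

after  0: R0=0x90 R1=0x8a R2=0x8b R3=0x1b  N=1 Z=0
after  1: R0=0x90 R1=0x8a R2=0x1a R3=0x1b  N=0 Z=0
after  2: R0=0x90 R1=0x8a R2=0x1a R3=0x35  N=0 Z=0
after  3: R0=0x90 R1=0xc5 R2=0x1a R3=0x35  N=1 Z=0
after  4: R0=0xf0 R1=0xc5 R2=0x1a R3=0x35  N=1 Z=0
after  5: R0=0xf0 R1=0xc5 R2=0x1a R3=0xfa  N=1 Z=0
after  6: R0=0x20 R1=0xc5 R2=0x1a R3=0xfa  N=0 Z=0
after  7: R0=0x20 R1=0xc5 R2=0x1a R3=0xe0  N=1 Z=0
after  8: R0=0x20 R1=0xc5 R2=0x55 R3=0xe0  N=0 Z=0
-- IRQ taken; context saved, return-PC = 9 --
mismatch: R0: reported 0x21 vs actual 0x20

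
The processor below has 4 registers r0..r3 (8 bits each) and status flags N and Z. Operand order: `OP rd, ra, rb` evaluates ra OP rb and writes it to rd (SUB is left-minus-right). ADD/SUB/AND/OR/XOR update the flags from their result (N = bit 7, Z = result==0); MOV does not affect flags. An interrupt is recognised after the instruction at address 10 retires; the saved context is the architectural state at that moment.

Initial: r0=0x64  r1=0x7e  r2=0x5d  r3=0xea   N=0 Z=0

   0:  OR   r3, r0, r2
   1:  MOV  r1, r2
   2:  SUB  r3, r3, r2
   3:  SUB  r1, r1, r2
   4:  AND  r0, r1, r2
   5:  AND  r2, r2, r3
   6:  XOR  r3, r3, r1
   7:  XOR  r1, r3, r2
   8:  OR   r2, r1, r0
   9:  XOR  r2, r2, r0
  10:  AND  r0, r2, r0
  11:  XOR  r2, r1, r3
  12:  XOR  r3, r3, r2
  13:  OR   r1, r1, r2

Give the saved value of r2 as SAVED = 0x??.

SAVED = 0x20

after  0: r0=0x64 r1=0x7e r2=0x5d r3=0x7d  N=0 Z=0
after  1: r0=0x64 r1=0x5d r2=0x5d r3=0x7d  N=0 Z=0
after  2: r0=0x64 r1=0x5d r2=0x5d r3=0x20  N=0 Z=0
after  3: r0=0x64 r1=0x00 r2=0x5d r3=0x20  N=0 Z=1
after  4: r0=0x00 r1=0x00 r2=0x5d r3=0x20  N=0 Z=1
after  5: r0=0x00 r1=0x00 r2=0x00 r3=0x20  N=0 Z=1
after  6: r0=0x00 r1=0x00 r2=0x00 r3=0x20  N=0 Z=0
after  7: r0=0x00 r1=0x20 r2=0x00 r3=0x20  N=0 Z=0
after  8: r0=0x00 r1=0x20 r2=0x20 r3=0x20  N=0 Z=0
after  9: r0=0x00 r1=0x20 r2=0x20 r3=0x20  N=0 Z=0
after 10: r0=0x00 r1=0x20 r2=0x20 r3=0x20  N=0 Z=1
-- IRQ taken; context saved, return-PC = 11 --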